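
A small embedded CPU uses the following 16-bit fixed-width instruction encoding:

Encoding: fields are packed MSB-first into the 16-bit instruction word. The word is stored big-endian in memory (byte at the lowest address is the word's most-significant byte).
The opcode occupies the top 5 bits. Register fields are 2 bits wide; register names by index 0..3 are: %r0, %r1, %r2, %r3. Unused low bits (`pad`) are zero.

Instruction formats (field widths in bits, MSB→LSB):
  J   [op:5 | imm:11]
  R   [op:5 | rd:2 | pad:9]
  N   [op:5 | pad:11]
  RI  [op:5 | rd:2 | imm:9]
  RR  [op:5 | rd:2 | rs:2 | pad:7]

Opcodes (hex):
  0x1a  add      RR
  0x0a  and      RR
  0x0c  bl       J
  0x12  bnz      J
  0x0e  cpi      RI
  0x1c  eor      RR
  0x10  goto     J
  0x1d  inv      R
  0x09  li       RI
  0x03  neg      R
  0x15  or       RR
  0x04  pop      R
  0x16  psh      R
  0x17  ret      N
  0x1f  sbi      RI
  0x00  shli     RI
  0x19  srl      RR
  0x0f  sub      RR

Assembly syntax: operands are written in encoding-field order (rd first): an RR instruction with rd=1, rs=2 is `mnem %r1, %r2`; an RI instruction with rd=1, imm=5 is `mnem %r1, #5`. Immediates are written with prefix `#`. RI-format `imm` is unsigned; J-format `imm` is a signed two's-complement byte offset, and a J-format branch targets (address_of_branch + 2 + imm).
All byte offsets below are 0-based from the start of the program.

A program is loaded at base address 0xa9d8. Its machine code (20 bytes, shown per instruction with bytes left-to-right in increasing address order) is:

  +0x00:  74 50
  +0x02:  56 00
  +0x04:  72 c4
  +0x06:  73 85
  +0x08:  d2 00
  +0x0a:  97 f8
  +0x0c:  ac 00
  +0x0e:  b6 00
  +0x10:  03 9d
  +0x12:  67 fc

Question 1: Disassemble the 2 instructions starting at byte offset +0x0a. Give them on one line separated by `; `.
bnz #-8; or %r2, %r0

[0a] 97 f8 → 0x97f8
  op=0x97f8>>11=0x12 ⇒ bnz (J)
  imm@[10:0]=0x7f8 (s11→-8) ⇒ #-8
[0c] ac 00 → 0xac00
  op=0xac00>>11=0x15 ⇒ or (RR)
  rd@[10:9]=0x2 ⇒ %r2
  rs@[8:7]=0x0 ⇒ %r0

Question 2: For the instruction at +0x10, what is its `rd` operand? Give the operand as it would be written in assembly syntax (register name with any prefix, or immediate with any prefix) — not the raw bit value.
+0x10: 03 9d ⇒ word 0x039d (big)
  op=0x039d>>11=0x0 ⇒ shli (RI)
  [10:9] rd=1 = %r1
  [8:0] imm=413 = #413

%r1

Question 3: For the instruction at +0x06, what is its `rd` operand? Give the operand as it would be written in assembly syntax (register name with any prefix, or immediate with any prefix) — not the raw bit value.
off 0x06: read 73 85 as big → 0x7385
  op=0x7385>>11=0xe ⇒ cpi (RI)
  rd@[10:9]=0x1 ⇒ %r1
  imm@[8:0]=0x185 ⇒ #389

%r1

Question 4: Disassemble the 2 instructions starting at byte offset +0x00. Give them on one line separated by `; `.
cpi %r2, #80; and %r3, %r0

@+00  big-endian(74 50) = 0x7450
  opcode bits[15:11]=0xe: cpi/RI
  rd: (w>>9)&0x3=0x2 → %r2
  imm: (w>>0)&0x1ff=0x50 → #80
@+02  big-endian(56 00) = 0x5600
  opcode bits[15:11]=0xa: and/RR
  rd: (w>>9)&0x3=0x3 → %r3
  rs: (w>>7)&0x3=0x0 → %r0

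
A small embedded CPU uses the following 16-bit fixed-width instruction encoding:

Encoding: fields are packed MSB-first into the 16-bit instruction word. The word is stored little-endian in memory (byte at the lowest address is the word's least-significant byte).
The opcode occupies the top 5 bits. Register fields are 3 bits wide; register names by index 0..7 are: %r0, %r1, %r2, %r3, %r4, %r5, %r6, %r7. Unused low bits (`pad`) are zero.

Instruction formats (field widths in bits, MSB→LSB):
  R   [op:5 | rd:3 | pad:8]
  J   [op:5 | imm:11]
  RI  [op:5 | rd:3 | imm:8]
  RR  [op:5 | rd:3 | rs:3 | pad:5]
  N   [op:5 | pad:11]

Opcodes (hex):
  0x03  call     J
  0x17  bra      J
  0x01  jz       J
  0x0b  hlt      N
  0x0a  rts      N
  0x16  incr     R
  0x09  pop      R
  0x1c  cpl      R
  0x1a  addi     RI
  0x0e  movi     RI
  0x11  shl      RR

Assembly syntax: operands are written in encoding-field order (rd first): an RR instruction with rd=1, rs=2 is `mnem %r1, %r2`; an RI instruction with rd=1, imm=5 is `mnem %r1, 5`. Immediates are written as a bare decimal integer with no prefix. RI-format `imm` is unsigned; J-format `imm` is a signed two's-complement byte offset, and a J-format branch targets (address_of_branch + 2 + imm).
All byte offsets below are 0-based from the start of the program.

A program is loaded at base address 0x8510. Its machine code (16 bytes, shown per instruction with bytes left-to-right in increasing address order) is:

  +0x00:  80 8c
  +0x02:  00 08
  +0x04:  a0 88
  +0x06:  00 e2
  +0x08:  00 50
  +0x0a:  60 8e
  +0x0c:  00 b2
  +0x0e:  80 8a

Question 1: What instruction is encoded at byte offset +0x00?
shl %r4, %r4

off 0x00: read 80 8c as little → 0x8c80
  op=0x8c80>>11=0x11 ⇒ shl (RR)
  [10:8] rd=4 = %r4
  [7:5] rs=4 = %r4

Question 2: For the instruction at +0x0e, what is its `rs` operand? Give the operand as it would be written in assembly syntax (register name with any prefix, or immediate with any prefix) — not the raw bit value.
%r4

+0x0e: 80 8a ⇒ word 0x8a80 (little)
  opcode bits[15:11]=0x11: shl/RR
  rd: (w>>8)&0x7=0x2 → %r2
  rs: (w>>5)&0x7=0x4 → %r4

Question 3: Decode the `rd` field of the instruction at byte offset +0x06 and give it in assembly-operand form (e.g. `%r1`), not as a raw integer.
%r2

+0x06: 00 e2 ⇒ word 0xe200 (little)
  top 5b → 0x1c → cpl [R]
  [10:8] rd=2 = %r2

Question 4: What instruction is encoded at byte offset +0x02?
+0x02: 00 08 ⇒ word 0x0800 (little)
  op=0x0800>>11=0x1 ⇒ jz (J)
  imm: (w>>0)&0x7ff=0x0 → 0

jz 0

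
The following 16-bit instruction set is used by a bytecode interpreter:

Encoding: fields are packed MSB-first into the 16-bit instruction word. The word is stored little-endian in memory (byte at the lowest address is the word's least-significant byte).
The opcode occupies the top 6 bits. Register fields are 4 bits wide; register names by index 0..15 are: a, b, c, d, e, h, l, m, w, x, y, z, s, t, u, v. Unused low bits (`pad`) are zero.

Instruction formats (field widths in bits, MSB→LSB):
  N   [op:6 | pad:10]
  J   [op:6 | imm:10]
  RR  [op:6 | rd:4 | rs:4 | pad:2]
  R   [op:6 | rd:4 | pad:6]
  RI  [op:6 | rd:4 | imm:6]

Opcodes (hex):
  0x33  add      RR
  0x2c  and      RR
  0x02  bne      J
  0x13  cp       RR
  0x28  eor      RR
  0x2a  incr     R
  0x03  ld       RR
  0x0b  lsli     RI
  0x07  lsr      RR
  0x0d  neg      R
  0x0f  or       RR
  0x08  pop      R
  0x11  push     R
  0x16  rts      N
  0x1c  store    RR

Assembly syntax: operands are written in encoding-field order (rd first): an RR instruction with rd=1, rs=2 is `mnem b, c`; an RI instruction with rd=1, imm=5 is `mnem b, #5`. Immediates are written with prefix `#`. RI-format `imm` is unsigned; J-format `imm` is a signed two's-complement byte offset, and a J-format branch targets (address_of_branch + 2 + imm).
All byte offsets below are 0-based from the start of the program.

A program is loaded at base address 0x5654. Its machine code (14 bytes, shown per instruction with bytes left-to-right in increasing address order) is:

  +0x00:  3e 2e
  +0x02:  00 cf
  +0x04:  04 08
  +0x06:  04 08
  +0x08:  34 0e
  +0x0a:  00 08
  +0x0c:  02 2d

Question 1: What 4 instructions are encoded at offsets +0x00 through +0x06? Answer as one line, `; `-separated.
+0x00: 3e 2e ⇒ word 0x2e3e (little)
  op=0x2e3e>>10=0xb ⇒ lsli (RI)
  [9:6] rd=8 = w
  [5:0] imm=62 = #62
+0x02: 00 cf ⇒ word 0xcf00 (little)
  op=0xcf00>>10=0x33 ⇒ add (RR)
  [9:6] rd=12 = s
  [5:2] rs=0 = a
+0x04: 04 08 ⇒ word 0x0804 (little)
  op=0x0804>>10=0x2 ⇒ bne (J)
  [9:0] imm=4 = #4
+0x06: 04 08 ⇒ word 0x0804 (little)
  op=0x0804>>10=0x2 ⇒ bne (J)
  [9:0] imm=4 = #4

lsli w, #62; add s, a; bne #4; bne #4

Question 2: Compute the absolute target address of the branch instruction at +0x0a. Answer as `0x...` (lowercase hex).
0x5660

@+0a  little-endian(00 08) = 0x0800
  op=0x0800>>10=0x2 ⇒ bne (J)
  imm: (w>>0)&0x3ff=0x0 → #0
  target = base 0x5654 + off 0x0a + 2 + imm 0 = 0x5660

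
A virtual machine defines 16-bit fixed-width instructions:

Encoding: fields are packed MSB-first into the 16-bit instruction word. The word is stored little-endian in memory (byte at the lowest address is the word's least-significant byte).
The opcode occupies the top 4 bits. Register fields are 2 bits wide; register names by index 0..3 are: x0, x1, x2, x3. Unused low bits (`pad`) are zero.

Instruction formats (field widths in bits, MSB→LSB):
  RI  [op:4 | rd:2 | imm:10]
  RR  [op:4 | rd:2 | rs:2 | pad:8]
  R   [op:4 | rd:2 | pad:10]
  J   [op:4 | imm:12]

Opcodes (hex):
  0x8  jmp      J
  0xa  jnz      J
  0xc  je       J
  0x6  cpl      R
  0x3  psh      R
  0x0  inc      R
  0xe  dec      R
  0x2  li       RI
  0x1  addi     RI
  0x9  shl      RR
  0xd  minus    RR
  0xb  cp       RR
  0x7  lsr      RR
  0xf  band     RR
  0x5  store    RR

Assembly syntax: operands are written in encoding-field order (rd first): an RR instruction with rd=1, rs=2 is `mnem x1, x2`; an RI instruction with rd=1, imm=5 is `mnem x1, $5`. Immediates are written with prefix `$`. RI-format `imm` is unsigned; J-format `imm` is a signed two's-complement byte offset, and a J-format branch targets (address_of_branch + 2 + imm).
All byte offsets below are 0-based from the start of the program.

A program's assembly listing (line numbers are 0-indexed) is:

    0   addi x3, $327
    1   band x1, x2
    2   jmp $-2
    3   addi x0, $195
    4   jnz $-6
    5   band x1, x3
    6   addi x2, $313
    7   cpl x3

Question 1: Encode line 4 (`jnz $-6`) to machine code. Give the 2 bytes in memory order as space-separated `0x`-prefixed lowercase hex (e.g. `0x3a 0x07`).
0xfa 0xaf

line 4 (jnz): pack op=0xa:4|imm=-6:12 = 0xaffa; little→ fa af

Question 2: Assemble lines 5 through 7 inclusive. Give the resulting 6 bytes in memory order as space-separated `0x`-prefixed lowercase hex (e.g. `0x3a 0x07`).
line 5 (band): pack op=0xf:4|rd=1:2|rs=3:2|pad=0:8 = 0xf700; little→ 00 f7
line 6 (addi): pack op=0x1:4|rd=2:2|imm=313:10 = 0x1939; little→ 39 19
line 7 (cpl): pack op=0x6:4|rd=3:2|pad=0:10 = 0x6c00; little→ 00 6c

0x00 0xf7 0x39 0x19 0x00 0x6c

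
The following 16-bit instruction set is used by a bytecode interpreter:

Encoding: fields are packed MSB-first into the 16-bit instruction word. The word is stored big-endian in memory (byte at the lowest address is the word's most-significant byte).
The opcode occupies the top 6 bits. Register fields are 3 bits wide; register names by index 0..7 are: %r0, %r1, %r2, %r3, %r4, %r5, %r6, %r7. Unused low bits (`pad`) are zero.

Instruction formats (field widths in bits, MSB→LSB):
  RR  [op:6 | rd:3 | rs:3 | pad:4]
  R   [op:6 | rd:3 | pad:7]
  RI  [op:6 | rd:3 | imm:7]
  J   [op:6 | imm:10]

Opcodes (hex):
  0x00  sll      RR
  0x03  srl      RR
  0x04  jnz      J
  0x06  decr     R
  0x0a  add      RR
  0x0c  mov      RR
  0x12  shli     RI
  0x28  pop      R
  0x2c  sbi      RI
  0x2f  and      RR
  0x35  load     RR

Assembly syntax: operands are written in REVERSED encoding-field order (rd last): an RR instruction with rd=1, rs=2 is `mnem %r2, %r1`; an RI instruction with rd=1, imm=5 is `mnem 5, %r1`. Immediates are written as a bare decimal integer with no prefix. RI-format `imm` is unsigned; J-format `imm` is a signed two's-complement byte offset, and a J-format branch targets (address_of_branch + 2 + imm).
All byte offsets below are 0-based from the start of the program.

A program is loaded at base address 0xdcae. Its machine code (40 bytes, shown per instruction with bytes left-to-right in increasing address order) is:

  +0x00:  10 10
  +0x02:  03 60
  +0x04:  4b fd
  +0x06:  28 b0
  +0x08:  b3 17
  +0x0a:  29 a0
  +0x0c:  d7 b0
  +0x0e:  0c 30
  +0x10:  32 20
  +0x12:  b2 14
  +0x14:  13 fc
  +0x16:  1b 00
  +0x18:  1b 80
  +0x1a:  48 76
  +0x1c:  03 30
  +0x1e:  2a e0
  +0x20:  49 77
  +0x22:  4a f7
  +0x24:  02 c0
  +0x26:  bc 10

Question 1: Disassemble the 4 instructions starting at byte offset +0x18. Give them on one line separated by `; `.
off 0x18: read 1b 80 as big → 0x1b80
  top 6b → 0x6 → decr [R]
  rd: (w>>7)&0x7=0x7 → %r7
off 0x1a: read 48 76 as big → 0x4876
  top 6b → 0x12 → shli [RI]
  rd: (w>>7)&0x7=0x0 → %r0
  imm: (w>>0)&0x7f=0x76 → 118
off 0x1c: read 03 30 as big → 0x0330
  top 6b → 0x0 → sll [RR]
  rd: (w>>7)&0x7=0x6 → %r6
  rs: (w>>4)&0x7=0x3 → %r3
off 0x1e: read 2a e0 as big → 0x2ae0
  top 6b → 0xa → add [RR]
  rd: (w>>7)&0x7=0x5 → %r5
  rs: (w>>4)&0x7=0x6 → %r6

decr %r7; shli 118, %r0; sll %r3, %r6; add %r6, %r5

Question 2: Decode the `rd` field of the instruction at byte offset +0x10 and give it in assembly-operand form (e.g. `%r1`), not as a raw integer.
+0x10: 32 20 ⇒ word 0x3220 (big)
  top 6b → 0xc → mov [RR]
  rd: (w>>7)&0x7=0x4 → %r4
  rs: (w>>4)&0x7=0x2 → %r2

%r4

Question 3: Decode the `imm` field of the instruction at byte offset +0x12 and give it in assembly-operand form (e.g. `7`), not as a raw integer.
off 0x12: read b2 14 as big → 0xb214
  op=0xb214>>10=0x2c ⇒ sbi (RI)
  rd: (w>>7)&0x7=0x4 → %r4
  imm: (w>>0)&0x7f=0x14 → 20

20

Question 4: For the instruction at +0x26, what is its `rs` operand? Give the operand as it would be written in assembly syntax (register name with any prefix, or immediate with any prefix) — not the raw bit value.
+0x26: bc 10 ⇒ word 0xbc10 (big)
  op=0xbc10>>10=0x2f ⇒ and (RR)
  rd: (w>>7)&0x7=0x0 → %r0
  rs: (w>>4)&0x7=0x1 → %r1

%r1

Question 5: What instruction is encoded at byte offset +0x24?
sll %r4, %r5

[24] 02 c0 → 0x02c0
  top 6b → 0x0 → sll [RR]
  rd@[9:7]=0x5 ⇒ %r5
  rs@[6:4]=0x4 ⇒ %r4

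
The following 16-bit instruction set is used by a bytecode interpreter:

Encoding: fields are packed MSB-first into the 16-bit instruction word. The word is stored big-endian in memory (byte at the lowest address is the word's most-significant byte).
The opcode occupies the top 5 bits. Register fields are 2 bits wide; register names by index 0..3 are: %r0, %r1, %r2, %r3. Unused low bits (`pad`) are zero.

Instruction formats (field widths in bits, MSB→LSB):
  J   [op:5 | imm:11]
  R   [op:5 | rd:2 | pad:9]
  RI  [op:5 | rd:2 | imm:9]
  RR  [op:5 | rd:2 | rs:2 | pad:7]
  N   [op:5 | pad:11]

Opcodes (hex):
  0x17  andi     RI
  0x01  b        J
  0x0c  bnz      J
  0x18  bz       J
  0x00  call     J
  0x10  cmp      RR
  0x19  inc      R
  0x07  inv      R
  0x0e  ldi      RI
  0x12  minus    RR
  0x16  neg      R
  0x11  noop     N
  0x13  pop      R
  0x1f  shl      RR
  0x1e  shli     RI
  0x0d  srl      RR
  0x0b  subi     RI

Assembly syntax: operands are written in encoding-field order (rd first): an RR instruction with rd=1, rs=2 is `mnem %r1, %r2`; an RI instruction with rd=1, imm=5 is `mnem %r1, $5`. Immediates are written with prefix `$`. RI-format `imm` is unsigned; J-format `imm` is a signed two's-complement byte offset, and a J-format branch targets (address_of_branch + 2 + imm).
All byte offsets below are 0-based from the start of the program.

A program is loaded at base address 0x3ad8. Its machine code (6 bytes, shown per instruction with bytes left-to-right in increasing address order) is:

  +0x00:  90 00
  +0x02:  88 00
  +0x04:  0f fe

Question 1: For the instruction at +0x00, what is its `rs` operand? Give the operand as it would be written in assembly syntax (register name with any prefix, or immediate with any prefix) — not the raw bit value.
%r0

[00] 90 00 → 0x9000
  top 5b → 0x12 → minus [RR]
  rd: (w>>9)&0x3=0x0 → %r0
  rs: (w>>7)&0x3=0x0 → %r0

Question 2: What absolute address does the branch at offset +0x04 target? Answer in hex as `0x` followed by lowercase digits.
0x3adc

[04] 0f fe → 0x0ffe
  opcode bits[15:11]=0x1: b/J
  imm@[10:0]=0x7fe (s11→-2) ⇒ $-2
  target = base 0x3ad8 + off 0x04 + 2 + imm -2 = 0x3adc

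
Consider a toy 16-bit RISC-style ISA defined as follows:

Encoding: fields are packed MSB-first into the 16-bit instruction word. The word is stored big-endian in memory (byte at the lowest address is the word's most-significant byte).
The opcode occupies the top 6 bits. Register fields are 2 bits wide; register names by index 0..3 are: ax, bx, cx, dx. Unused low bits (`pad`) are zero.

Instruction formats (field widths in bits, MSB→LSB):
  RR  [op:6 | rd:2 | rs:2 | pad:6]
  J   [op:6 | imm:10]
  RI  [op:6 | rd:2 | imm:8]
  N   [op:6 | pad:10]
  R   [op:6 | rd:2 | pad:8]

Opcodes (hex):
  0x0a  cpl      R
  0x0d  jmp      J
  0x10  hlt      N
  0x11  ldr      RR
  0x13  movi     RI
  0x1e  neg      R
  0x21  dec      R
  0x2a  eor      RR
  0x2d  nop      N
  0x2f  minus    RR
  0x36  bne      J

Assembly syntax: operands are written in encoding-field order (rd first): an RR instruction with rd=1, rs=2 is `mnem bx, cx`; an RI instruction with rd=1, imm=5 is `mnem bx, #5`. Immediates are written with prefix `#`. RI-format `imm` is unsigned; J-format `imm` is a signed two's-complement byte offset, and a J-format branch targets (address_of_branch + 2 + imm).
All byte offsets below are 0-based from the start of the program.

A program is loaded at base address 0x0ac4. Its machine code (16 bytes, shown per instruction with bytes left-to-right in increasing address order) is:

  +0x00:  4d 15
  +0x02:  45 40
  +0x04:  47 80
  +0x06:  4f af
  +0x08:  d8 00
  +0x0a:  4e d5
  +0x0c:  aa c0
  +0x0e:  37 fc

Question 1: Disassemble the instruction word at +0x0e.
jmp #-4

[0e] 37 fc → 0x37fc
  opcode bits[15:10]=0xd: jmp/J
  imm: (w>>0)&0x3ff=0x3fc (s10→-4) → #-4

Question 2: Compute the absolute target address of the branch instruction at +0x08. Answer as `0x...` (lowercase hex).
@+08  big-endian(d8 00) = 0xd800
  op=0xd800>>10=0x36 ⇒ bne (J)
  imm@[9:0]=0x0 ⇒ #0
  target = base 0x0ac4 + off 0x08 + 2 + imm 0 = 0x0ace

0x0ace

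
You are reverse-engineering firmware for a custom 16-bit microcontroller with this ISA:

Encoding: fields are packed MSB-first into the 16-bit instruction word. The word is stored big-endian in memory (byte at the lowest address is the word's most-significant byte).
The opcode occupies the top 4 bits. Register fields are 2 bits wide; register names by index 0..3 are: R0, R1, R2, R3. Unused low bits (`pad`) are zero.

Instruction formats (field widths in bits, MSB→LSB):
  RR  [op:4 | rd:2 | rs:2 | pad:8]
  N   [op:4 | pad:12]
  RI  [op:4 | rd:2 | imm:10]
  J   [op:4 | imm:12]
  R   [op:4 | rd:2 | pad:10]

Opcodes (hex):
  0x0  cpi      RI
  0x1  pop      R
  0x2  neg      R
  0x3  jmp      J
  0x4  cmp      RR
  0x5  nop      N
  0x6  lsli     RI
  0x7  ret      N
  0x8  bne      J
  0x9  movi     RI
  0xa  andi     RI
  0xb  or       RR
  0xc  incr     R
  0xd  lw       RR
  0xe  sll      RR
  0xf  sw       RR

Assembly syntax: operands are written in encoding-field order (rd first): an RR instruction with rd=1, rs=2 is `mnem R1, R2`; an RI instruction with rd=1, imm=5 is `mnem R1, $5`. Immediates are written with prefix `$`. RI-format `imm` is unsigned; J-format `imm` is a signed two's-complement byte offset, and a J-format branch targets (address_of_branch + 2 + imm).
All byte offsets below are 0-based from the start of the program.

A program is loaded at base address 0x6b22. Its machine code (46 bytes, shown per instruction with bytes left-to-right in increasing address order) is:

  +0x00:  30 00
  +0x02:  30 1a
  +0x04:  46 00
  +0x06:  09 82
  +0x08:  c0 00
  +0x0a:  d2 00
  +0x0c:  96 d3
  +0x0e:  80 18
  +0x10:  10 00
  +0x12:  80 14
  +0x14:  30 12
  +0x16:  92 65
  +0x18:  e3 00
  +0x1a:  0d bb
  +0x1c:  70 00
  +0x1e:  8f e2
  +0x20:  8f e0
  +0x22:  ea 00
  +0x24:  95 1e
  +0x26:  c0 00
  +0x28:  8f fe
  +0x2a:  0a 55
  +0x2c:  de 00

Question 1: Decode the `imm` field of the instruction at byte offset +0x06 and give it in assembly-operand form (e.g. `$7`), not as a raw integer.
$386

+0x06: 09 82 ⇒ word 0x0982 (big)
  opcode bits[15:12]=0x0: cpi/RI
  rd@[11:10]=0x2 ⇒ R2
  imm@[9:0]=0x182 ⇒ $386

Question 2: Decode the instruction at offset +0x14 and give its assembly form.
jmp $18

[14] 30 12 → 0x3012
  top 4b → 0x3 → jmp [J]
  [11:0] imm=18 = $18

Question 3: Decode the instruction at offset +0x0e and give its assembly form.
off 0x0e: read 80 18 as big → 0x8018
  opcode bits[15:12]=0x8: bne/J
  imm@[11:0]=0x18 ⇒ $24

bne $24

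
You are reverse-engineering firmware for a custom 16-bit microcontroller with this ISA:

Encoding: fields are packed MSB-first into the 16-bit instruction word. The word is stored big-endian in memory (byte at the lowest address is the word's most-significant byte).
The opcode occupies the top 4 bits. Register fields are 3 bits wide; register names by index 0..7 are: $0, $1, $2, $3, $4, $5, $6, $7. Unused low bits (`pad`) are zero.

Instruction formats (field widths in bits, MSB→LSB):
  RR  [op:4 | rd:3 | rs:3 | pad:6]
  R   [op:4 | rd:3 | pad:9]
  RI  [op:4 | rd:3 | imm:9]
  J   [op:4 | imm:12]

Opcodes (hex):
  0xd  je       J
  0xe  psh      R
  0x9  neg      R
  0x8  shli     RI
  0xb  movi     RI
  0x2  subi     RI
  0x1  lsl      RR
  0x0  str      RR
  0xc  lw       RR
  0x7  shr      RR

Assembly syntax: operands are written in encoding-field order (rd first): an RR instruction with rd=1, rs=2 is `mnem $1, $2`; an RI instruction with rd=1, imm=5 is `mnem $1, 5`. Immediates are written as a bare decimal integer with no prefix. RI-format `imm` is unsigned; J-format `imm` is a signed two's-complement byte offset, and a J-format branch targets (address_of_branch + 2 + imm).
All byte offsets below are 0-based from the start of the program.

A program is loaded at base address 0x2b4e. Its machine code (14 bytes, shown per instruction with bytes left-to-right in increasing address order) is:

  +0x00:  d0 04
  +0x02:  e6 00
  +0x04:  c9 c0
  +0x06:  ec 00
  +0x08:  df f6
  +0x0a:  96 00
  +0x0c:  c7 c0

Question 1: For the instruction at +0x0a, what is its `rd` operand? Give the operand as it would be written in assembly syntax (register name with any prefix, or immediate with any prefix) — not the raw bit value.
+0x0a: 96 00 ⇒ word 0x9600 (big)
  top 4b → 0x9 → neg [R]
  rd: (w>>9)&0x7=0x3 → $3

$3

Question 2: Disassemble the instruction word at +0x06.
+0x06: ec 00 ⇒ word 0xec00 (big)
  op=0xec00>>12=0xe ⇒ psh (R)
  [11:9] rd=6 = $6

psh $6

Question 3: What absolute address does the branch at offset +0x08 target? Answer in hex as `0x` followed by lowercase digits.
@+08  big-endian(df f6) = 0xdff6
  top 4b → 0xd → je [J]
  [11:0] imm=4086 (s12→-10) = -10
  target = base 0x2b4e + off 0x08 + 2 + imm -10 = 0x2b4e

0x2b4e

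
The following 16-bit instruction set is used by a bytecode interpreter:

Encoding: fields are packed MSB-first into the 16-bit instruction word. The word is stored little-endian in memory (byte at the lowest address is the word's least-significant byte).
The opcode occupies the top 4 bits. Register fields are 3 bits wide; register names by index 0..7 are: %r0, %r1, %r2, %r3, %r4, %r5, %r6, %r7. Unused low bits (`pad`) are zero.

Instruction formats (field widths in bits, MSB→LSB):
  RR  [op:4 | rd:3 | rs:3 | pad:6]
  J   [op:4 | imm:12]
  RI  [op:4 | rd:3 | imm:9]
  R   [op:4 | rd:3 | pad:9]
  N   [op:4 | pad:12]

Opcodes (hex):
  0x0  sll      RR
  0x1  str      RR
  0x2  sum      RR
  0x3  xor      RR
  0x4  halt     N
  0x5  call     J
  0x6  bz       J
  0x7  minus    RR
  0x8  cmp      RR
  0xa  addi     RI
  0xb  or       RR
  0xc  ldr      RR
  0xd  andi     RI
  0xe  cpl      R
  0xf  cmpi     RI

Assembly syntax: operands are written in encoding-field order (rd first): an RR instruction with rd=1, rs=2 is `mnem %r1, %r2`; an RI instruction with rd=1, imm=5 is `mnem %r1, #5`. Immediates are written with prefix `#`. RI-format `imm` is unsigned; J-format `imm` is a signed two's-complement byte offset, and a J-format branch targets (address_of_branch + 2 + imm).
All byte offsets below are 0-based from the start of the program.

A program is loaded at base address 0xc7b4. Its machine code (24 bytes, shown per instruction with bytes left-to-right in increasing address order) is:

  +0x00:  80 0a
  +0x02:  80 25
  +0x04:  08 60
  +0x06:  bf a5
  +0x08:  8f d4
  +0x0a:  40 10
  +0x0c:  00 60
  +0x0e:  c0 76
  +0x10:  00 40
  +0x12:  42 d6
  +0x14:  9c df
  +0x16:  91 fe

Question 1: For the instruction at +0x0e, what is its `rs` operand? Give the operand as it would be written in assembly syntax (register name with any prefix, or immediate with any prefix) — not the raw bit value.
%r3

off 0x0e: read c0 76 as little → 0x76c0
  top 4b → 0x7 → minus [RR]
  [11:9] rd=3 = %r3
  [8:6] rs=3 = %r3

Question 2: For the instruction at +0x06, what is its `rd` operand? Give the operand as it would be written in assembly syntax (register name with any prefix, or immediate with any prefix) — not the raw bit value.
%r2

off 0x06: read bf a5 as little → 0xa5bf
  op=0xa5bf>>12=0xa ⇒ addi (RI)
  rd@[11:9]=0x2 ⇒ %r2
  imm@[8:0]=0x1bf ⇒ #447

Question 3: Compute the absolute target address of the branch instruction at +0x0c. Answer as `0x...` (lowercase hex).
0xc7c2

[0c] 00 60 → 0x6000
  op=0x6000>>12=0x6 ⇒ bz (J)
  imm: (w>>0)&0xfff=0x0 → #0
  target = base 0xc7b4 + off 0x0c + 2 + imm 0 = 0xc7c2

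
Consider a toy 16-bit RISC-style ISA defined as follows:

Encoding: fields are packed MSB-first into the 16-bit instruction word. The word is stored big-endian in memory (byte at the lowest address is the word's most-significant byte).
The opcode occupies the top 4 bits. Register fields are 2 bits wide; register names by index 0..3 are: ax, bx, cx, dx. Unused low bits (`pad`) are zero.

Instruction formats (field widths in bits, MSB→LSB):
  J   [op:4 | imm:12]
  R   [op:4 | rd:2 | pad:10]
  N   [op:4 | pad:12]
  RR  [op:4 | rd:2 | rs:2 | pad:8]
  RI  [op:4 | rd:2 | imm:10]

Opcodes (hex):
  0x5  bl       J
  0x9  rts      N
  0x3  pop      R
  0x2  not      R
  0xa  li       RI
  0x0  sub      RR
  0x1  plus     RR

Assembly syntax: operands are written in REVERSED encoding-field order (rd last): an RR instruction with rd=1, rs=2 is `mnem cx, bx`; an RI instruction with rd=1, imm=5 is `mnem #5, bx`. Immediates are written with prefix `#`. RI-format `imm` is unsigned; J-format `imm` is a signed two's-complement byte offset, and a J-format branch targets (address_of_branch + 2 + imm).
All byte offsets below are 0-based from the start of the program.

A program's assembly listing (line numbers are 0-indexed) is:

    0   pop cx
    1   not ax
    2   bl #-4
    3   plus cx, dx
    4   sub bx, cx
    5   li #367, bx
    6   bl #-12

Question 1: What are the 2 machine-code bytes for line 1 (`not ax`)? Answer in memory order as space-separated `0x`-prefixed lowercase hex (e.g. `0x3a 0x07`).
0x20 0x00

L1: not op=0x2:4|rd=0:2|pad=0:10 ⇒ 0x2000 ⇒ big 20 00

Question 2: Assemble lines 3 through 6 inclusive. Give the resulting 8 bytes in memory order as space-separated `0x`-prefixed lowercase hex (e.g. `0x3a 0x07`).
3. plus fields op=0x1:4|rd=3:2|rs=2:2|pad=0:8 → word 1e00h → 1e 00
4. sub fields op=0x0:4|rd=2:2|rs=1:2|pad=0:8 → word 0900h → 09 00
5. li fields op=0xa:4|rd=1:2|imm=367:10 → word a56fh → a5 6f
6. bl fields op=0x5:4|imm=-12:12 → word 5ff4h → 5f f4

0x1e 0x00 0x09 0x00 0xa5 0x6f 0x5f 0xf4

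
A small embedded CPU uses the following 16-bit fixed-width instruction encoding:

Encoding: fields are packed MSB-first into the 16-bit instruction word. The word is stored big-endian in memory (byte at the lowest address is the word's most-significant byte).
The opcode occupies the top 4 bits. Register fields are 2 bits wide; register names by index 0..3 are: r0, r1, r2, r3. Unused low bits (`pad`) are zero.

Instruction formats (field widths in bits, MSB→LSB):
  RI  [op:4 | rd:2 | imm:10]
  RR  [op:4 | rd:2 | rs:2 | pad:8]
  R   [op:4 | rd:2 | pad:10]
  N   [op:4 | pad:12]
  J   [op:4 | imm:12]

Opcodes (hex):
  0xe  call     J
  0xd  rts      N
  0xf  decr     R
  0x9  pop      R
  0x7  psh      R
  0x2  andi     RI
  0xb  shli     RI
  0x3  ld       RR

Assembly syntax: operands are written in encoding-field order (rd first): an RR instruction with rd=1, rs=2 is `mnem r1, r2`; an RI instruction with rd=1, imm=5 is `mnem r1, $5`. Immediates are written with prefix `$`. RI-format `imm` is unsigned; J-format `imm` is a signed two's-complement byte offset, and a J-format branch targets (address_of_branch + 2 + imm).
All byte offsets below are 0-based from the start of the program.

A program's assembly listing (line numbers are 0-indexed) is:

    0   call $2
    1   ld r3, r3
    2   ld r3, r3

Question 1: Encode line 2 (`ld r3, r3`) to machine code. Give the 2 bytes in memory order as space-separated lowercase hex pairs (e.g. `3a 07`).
3f 00

line 2 (ld): pack op=0x3:4|rd=3:2|rs=3:2|pad=0:8 = 0x3f00; big→ 3f 00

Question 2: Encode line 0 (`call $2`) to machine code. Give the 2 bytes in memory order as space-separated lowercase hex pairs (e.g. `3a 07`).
e0 02

line 0 (call): pack op=0xe:4|imm=2:12 = 0xe002; big→ e0 02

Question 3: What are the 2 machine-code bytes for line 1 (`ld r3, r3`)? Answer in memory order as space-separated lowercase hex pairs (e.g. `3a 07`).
3f 00

line 1 (ld): pack op=0x3:4|rd=3:2|rs=3:2|pad=0:8 = 0x3f00; big→ 3f 00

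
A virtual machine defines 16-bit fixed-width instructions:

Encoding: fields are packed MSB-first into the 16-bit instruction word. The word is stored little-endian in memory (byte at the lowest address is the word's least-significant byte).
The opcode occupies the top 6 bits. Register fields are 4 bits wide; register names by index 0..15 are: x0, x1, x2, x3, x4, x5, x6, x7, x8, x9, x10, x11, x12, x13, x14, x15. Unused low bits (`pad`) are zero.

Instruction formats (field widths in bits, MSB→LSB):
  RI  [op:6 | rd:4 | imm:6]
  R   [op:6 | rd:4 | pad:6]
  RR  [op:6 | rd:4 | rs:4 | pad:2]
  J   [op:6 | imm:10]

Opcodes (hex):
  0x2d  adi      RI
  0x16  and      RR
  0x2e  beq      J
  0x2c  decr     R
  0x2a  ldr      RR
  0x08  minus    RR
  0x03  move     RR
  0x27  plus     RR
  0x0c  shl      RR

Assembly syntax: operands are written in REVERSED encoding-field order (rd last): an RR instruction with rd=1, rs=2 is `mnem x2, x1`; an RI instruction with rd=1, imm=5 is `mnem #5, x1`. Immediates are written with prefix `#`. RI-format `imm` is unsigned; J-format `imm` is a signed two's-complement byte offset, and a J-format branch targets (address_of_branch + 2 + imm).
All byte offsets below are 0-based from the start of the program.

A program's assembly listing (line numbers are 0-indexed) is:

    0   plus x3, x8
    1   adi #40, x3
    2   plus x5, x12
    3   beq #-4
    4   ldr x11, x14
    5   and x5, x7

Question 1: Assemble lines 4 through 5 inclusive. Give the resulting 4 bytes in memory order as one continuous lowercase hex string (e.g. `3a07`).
acabd459

L4: ldr op=0x2a:6|rd=14:4|rs=11:4|pad=0:2 ⇒ 0xabac ⇒ little ac ab
L5: and op=0x16:6|rd=7:4|rs=5:4|pad=0:2 ⇒ 0x59d4 ⇒ little d4 59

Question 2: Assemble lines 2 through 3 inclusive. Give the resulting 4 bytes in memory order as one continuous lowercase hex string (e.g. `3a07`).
149ffcbb

2. plus fields op=0x27:6|rd=12:4|rs=5:4|pad=0:2 → word 9f14h → 14 9f
3. beq fields op=0x2e:6|imm=-4:10 → word bbfch → fc bb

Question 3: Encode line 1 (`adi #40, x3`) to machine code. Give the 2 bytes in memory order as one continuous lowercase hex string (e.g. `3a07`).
L1: adi op=0x2d:6|rd=3:4|imm=40:6 ⇒ 0xb4e8 ⇒ little e8 b4

e8b4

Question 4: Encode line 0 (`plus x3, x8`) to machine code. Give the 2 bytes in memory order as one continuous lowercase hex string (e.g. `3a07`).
0. plus fields op=0x27:6|rd=8:4|rs=3:4|pad=0:2 → word 9e0ch → 0c 9e

0c9e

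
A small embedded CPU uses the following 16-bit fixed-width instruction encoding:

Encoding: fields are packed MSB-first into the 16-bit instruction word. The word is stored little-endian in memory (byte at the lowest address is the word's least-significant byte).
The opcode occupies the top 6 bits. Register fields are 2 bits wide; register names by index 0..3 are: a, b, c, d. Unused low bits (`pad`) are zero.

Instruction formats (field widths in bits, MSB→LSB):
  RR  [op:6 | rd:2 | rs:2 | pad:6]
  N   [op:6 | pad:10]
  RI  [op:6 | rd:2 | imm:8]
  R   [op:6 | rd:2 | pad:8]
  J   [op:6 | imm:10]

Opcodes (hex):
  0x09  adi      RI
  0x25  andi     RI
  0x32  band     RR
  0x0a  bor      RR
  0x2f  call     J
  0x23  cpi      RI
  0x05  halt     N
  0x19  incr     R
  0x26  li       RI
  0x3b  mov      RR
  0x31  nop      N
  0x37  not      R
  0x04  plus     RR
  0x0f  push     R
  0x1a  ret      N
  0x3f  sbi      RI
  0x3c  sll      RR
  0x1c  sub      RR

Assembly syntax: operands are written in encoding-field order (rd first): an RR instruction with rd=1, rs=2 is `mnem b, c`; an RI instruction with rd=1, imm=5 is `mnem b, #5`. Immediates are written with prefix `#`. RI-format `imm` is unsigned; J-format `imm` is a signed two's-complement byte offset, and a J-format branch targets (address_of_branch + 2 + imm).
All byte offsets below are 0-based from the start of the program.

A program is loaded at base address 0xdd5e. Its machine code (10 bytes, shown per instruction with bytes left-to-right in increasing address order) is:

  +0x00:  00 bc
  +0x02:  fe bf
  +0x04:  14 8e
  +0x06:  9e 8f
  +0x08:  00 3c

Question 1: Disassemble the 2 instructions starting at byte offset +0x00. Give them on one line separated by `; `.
+0x00: 00 bc ⇒ word 0xbc00 (little)
  opcode bits[15:10]=0x2f: call/J
  imm@[9:0]=0x0 ⇒ #0
+0x02: fe bf ⇒ word 0xbffe (little)
  opcode bits[15:10]=0x2f: call/J
  imm@[9:0]=0x3fe (s10→-2) ⇒ #-2

call #0; call #-2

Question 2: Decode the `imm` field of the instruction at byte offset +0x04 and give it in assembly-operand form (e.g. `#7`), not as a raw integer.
#20

@+04  little-endian(14 8e) = 0x8e14
  top 6b → 0x23 → cpi [RI]
  rd@[9:8]=0x2 ⇒ c
  imm@[7:0]=0x14 ⇒ #20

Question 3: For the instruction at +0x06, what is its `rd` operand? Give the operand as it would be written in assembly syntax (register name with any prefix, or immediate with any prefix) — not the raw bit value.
off 0x06: read 9e 8f as little → 0x8f9e
  op=0x8f9e>>10=0x23 ⇒ cpi (RI)
  rd: (w>>8)&0x3=0x3 → d
  imm: (w>>0)&0xff=0x9e → #158

d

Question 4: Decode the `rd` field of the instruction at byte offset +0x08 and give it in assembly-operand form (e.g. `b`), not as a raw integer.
a

@+08  little-endian(00 3c) = 0x3c00
  top 6b → 0xf → push [R]
  [9:8] rd=0 = a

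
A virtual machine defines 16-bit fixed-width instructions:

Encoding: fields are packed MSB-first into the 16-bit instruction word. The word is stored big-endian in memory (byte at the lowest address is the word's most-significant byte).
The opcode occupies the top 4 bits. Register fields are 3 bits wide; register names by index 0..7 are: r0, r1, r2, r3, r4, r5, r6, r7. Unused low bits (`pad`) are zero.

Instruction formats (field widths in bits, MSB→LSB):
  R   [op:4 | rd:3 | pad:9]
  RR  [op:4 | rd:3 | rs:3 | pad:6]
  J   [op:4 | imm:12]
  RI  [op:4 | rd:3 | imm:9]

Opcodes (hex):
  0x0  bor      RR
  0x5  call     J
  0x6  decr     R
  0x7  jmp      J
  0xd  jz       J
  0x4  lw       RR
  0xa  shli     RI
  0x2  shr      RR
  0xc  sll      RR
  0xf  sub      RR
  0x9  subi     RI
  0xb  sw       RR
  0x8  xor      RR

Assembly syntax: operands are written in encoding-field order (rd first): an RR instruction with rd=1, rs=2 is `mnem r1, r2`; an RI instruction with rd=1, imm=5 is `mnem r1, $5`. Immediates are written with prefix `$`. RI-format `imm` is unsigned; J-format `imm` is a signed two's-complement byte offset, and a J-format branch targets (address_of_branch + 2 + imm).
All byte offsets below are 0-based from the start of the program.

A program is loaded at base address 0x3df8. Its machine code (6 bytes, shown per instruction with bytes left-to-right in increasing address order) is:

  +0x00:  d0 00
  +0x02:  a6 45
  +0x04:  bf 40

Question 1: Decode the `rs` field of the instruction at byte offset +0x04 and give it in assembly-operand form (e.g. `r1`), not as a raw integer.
r5

[04] bf 40 → 0xbf40
  opcode bits[15:12]=0xb: sw/RR
  rd@[11:9]=0x7 ⇒ r7
  rs@[8:6]=0x5 ⇒ r5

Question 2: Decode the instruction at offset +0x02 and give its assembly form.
off 0x02: read a6 45 as big → 0xa645
  top 4b → 0xa → shli [RI]
  [11:9] rd=3 = r3
  [8:0] imm=69 = $69

shli r3, $69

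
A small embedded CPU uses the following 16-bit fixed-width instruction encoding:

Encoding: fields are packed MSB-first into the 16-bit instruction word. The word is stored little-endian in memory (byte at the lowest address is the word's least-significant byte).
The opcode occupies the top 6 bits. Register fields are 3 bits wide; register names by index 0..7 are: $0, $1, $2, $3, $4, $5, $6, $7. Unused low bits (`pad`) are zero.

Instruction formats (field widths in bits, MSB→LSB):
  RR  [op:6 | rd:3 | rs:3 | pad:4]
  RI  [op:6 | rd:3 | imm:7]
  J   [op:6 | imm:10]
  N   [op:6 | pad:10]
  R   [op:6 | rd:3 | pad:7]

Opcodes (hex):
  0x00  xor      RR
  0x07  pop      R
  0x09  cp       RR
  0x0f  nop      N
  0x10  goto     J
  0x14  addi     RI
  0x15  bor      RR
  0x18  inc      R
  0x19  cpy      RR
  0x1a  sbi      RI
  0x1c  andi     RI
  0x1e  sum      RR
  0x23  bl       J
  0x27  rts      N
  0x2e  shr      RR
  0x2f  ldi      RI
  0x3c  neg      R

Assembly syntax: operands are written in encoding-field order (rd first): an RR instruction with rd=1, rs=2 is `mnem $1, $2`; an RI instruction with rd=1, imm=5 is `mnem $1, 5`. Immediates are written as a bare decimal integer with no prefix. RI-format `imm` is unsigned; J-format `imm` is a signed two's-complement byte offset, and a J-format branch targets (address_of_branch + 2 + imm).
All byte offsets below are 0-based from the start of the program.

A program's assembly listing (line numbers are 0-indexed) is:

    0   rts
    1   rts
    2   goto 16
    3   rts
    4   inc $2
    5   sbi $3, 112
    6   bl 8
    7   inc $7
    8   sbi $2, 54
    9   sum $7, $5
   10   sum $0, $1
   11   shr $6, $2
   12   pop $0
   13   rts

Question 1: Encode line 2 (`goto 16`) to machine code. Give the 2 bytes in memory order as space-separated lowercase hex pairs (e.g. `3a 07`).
L2: goto op=0x10:6|imm=16:10 ⇒ 0x4010 ⇒ little 10 40

10 40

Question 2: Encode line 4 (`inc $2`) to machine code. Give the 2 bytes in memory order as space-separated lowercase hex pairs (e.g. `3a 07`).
00 61

line 4 (inc): pack op=0x18:6|rd=2:3|pad=0:7 = 0x6100; little→ 00 61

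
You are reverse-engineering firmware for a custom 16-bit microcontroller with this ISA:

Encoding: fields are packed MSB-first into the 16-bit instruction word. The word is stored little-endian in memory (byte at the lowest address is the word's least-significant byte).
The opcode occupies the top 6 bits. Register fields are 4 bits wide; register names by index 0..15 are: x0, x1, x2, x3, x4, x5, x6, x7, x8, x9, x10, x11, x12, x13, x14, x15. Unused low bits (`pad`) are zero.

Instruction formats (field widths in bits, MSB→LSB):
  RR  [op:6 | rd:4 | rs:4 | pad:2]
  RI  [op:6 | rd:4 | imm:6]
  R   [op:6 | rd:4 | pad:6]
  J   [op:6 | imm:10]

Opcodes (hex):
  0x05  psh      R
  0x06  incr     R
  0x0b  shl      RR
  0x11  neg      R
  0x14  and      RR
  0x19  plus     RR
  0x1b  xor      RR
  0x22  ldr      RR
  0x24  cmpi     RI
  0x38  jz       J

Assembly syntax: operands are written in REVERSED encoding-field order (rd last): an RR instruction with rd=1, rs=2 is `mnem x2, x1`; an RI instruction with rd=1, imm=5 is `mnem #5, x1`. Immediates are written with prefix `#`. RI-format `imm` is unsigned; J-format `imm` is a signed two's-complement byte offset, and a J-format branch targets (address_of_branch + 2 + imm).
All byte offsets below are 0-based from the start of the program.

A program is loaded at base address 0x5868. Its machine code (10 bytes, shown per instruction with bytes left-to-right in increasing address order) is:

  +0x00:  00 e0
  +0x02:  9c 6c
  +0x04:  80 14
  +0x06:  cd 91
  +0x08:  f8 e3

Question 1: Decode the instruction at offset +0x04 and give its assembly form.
+0x04: 80 14 ⇒ word 0x1480 (little)
  op=0x1480>>10=0x5 ⇒ psh (R)
  rd@[9:6]=0x2 ⇒ x2

psh x2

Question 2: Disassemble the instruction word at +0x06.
cmpi #13, x7

+0x06: cd 91 ⇒ word 0x91cd (little)
  op=0x91cd>>10=0x24 ⇒ cmpi (RI)
  rd@[9:6]=0x7 ⇒ x7
  imm@[5:0]=0xd ⇒ #13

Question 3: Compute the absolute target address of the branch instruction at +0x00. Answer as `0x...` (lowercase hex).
0x586a

[00] 00 e0 → 0xe000
  op=0xe000>>10=0x38 ⇒ jz (J)
  imm: (w>>0)&0x3ff=0x0 → #0
  target = base 0x5868 + off 0x00 + 2 + imm 0 = 0x586a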